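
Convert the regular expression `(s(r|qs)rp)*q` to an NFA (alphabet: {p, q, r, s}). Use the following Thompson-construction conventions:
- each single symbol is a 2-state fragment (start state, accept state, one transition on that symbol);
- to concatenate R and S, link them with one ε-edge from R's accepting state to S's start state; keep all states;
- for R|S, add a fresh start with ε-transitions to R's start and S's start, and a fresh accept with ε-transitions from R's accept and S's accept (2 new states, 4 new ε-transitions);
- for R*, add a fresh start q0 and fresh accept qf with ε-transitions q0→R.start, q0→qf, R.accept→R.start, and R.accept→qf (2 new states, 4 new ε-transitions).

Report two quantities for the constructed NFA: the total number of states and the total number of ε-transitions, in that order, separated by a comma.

18, 13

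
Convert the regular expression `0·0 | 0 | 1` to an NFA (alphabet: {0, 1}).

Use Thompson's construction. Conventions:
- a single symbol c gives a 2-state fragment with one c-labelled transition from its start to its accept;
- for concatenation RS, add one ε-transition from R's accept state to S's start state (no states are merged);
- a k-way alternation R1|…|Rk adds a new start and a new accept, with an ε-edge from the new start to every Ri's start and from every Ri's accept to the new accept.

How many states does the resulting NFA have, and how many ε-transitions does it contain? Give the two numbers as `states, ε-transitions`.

10, 7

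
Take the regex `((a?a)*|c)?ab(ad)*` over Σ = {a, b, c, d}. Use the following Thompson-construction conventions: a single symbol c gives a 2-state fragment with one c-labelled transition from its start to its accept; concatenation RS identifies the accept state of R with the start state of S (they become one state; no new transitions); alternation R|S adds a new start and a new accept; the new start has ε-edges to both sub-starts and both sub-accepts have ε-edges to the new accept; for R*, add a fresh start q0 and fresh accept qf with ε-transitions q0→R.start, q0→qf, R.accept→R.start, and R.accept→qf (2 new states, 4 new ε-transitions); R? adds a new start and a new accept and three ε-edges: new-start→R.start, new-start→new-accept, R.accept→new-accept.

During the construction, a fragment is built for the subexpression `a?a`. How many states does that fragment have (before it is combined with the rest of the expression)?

5

Fragment for `a?a`:
Each of the 2 symbol leaves contributes a 2-state fragment.
  a? : 4 states
  a?a : 5 states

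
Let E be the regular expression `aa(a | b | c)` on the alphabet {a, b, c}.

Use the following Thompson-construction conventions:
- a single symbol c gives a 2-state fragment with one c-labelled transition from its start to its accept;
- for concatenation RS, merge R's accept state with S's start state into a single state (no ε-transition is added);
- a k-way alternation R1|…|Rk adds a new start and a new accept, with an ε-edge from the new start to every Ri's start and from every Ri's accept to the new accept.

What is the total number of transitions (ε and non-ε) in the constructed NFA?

Bottom-up over the parse tree:
Each of the 5 symbol leaves contributes 1 transition (1 symbol, 0 ε).
  a | b | c → 9 transitions (3 symbol, 6 ε)
  aa(a | b | c) → 11 transitions (5 symbol, 6 ε)

11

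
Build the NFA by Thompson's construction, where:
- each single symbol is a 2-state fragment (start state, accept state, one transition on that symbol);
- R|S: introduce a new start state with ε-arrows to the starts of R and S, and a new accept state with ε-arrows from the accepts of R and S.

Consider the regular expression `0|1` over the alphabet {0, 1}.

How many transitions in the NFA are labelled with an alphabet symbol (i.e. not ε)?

2

By structural recursion:
Each of the 2 symbol leaves contributes exactly 1 symbol transition.
  0|1 → 2 symbol transitions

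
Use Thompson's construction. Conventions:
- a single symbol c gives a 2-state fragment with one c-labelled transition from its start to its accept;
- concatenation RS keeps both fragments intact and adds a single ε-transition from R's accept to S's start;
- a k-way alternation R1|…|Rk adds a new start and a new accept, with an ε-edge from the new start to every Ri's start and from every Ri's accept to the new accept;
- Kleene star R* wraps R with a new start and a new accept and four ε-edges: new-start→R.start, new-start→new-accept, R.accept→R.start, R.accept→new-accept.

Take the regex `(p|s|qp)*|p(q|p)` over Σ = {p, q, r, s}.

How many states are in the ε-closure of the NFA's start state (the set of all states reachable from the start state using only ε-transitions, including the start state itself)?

9

Let C(F) = |ε-closure(F.start)| within fragment F, and note whether F accepts ε. Symbol fragments have C = 1 and do not accept ε. Then:
  qp — |ε-closure| equals the left operand's closure size = 1 (its accept is not ε-reachable, so the closure stops there)
  p|s|qp — new start ε-reaches every alternative's start; none of them accept ε, so the new accept is not reached: |ε-closure| = 1 + 1 + 1 + 1 = 4
  (p|s|qp)* — |ε-closure| = 1 (new start) + 4 (body) + 1 (new accept) = 6
  q|p — new start ε-reaches every alternative's start; none of them accept ε, so the new accept is not reached: |ε-closure| = 1 + 1 + 1 = 3
  p(q|p) — |ε-closure| equals the left operand's closure size = 1 (its accept is not ε-reachable, so the closure stops there)
  (p|s|qp)*|p(q|p) — |ε-closure| = 1 (new start) + (6 + 1) + 1 (new accept, since some branch ε-reaches its own accept) = 9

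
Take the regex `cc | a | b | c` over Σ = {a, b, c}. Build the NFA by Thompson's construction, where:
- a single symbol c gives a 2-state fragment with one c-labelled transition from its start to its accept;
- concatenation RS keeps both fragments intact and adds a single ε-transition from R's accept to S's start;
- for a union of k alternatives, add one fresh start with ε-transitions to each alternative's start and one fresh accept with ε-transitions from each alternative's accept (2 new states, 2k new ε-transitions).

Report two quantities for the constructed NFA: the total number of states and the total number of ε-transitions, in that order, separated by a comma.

12, 9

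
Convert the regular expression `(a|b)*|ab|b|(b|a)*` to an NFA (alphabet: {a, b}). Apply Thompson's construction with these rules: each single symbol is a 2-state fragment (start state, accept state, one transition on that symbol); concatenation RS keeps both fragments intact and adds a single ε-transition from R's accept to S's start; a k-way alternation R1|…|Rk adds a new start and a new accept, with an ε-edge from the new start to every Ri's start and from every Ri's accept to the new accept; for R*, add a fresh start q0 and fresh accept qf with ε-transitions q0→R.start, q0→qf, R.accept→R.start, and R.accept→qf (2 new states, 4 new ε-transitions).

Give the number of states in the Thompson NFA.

24

Per subexpression:
Each of the 7 symbol leaves contributes a 2-state fragment.
  a|b = 6 states
  (a|b)* = 8 states
  ab = 4 states
  b|a = 6 states
  (b|a)* = 8 states
  (a|b)*|ab|b|(b|a)* = 24 states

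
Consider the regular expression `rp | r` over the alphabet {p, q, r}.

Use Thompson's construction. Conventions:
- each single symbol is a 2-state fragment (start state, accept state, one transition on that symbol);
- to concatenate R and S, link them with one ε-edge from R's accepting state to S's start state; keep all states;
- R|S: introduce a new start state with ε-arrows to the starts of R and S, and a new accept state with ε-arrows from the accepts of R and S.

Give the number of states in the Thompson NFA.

8

By structural recursion:
Each of the 3 symbol leaves contributes a 2-state fragment.
  rp → 4 states
  rp | r → 8 states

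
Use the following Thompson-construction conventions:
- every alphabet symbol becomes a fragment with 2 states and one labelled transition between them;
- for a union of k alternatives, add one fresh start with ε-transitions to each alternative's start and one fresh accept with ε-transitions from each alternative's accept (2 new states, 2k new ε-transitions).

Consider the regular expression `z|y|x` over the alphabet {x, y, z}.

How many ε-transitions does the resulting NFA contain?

6

Bottom-up over the parse tree:
Each of the 3 symbol leaves contributes 0 ε-transitions.
  z|y|x = 6 ε-transitions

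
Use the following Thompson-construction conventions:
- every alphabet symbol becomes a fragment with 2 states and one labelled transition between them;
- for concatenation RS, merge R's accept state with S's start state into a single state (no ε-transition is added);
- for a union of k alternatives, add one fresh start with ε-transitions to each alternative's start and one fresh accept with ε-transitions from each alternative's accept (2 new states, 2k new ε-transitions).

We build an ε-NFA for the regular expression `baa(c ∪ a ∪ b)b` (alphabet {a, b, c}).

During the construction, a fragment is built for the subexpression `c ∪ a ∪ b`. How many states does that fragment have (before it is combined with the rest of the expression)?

8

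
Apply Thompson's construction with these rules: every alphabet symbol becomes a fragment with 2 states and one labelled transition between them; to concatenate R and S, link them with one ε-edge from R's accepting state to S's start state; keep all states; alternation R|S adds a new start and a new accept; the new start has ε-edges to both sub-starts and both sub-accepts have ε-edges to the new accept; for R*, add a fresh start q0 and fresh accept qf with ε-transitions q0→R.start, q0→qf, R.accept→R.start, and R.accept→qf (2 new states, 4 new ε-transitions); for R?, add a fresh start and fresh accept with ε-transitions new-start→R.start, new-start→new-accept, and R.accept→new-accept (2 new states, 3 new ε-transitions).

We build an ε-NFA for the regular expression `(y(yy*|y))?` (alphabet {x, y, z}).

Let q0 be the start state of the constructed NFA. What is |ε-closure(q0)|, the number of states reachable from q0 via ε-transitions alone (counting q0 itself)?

Let C(F) = |ε-closure(F.start)| within fragment F, and note whether F accepts ε. Symbol fragments have C = 1 and do not accept ε. Then:
  y* → the star's fresh start ε-reaches both the body's start and the fresh accept: |closure| = 2 + 1 = 3
  yy* → same as the first factor's closure: |closure| = 1
  yy*|y → |closure| = 1 + 1 + 1 = 3 (the new accept is not ε-reachable since no branch accepts ε)
  y(yy*|y) → same as the first factor's closure: |closure| = 1
  (y(yy*|y))? → |closure| = 1 (new start) + 1 (body) + 1 (new accept, via ε) = 3

3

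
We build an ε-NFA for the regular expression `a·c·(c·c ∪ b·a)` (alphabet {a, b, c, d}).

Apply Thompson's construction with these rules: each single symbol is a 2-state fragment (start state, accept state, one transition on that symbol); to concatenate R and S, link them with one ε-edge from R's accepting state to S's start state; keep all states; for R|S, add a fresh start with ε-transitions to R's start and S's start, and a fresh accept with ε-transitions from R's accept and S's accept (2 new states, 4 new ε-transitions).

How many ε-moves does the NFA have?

8

Recursing over subexpressions:
Each of the 6 symbol leaves contributes 0 ε-transitions.
  c·c = 1 ε-transition
  b·a = 1 ε-transition
  c·c ∪ b·a = 6 ε-transitions
  a·c·(c·c ∪ b·a) = 8 ε-transitions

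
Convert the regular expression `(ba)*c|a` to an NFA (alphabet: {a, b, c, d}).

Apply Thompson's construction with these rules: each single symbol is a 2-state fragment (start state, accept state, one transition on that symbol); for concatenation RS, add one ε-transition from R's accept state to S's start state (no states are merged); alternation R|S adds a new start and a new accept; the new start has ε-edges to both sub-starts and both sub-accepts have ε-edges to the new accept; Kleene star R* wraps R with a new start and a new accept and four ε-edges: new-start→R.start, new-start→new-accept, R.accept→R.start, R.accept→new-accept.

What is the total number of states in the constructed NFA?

Bottom-up over the parse tree:
Each of the 4 symbol leaves contributes a 2-state fragment.
  ba = 4 states
  (ba)* = 6 states
  (ba)*c = 8 states
  (ba)*c|a = 12 states

12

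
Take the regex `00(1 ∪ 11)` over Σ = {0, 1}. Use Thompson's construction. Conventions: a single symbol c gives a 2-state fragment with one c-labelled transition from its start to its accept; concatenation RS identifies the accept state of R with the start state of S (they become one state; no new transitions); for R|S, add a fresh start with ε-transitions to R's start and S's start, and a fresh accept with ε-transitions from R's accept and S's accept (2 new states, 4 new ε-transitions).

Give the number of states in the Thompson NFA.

9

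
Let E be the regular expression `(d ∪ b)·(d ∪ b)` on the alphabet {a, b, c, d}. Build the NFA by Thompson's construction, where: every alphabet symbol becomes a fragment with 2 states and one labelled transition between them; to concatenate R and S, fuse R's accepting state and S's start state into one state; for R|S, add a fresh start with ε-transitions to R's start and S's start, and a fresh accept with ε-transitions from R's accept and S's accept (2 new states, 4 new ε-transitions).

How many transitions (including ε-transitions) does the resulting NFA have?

12

Per subexpression:
Each of the 4 symbol leaves contributes 1 transition (1 symbol, 0 ε).
  d ∪ b : 6 transitions (2 symbol, 4 ε)
  d ∪ b : 6 transitions (2 symbol, 4 ε)
  (d ∪ b)·(d ∪ b) : 12 transitions (4 symbol, 8 ε)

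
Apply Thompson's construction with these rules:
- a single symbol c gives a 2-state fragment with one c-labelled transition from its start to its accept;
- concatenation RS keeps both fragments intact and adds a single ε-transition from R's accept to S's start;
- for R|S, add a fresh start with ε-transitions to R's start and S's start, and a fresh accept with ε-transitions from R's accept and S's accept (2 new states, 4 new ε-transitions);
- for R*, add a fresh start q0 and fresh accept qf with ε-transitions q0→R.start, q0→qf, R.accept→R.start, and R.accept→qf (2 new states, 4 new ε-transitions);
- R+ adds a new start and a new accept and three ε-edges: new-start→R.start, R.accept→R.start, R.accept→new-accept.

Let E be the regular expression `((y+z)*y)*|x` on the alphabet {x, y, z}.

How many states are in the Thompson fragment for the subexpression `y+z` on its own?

Fragment for `y+z`:
Each of the 2 symbol leaves contributes a 2-state fragment.
  y+ — 4 states
  y+z — 6 states

6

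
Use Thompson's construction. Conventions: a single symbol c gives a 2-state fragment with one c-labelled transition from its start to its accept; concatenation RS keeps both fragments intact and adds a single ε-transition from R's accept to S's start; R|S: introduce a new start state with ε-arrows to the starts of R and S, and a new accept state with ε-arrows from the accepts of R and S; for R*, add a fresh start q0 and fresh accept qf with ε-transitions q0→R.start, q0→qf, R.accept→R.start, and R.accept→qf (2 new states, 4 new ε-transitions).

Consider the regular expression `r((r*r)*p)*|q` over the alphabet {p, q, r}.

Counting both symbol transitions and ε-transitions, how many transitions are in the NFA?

Per subexpression:
Each of the 5 symbol leaves contributes 1 transition (1 symbol, 0 ε).
  r* : 5 transitions (1 symbol, 4 ε)
  r*r : 7 transitions (2 symbol, 5 ε)
  (r*r)* : 11 transitions (2 symbol, 9 ε)
  (r*r)*p : 13 transitions (3 symbol, 10 ε)
  ((r*r)*p)* : 17 transitions (3 symbol, 14 ε)
  r((r*r)*p)* : 19 transitions (4 symbol, 15 ε)
  r((r*r)*p)*|q : 24 transitions (5 symbol, 19 ε)

24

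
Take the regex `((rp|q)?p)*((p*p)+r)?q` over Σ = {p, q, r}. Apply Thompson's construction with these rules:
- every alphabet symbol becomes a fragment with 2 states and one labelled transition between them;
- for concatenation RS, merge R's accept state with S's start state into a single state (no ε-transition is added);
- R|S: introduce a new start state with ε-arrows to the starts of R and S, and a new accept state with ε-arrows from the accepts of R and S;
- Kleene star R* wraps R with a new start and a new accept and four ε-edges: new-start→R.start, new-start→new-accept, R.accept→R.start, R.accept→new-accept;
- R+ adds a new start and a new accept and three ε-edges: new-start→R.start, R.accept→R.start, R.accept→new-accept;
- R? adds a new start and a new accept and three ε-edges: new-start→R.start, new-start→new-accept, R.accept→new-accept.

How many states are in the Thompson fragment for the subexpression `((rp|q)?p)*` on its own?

12

Fragment for `((rp|q)?p)*`:
Each of the 4 symbol leaves contributes a 2-state fragment.
  rp = 3 states
  rp|q = 7 states
  (rp|q)? = 9 states
  (rp|q)?p = 10 states
  ((rp|q)?p)* = 12 states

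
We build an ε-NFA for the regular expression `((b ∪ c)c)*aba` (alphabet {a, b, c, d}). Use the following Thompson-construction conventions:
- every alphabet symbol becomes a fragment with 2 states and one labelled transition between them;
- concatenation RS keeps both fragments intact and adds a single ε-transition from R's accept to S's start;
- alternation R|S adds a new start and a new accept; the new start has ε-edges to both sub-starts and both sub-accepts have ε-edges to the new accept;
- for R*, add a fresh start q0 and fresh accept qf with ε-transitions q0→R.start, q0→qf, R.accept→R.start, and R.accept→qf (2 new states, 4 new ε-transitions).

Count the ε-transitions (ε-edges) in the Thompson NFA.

12

Building bottom-up:
Each of the 6 symbol leaves contributes 0 ε-transitions.
  b ∪ c — 4 ε-transitions
  (b ∪ c)c — 5 ε-transitions
  ((b ∪ c)c)* — 9 ε-transitions
  ((b ∪ c)c)*aba — 12 ε-transitions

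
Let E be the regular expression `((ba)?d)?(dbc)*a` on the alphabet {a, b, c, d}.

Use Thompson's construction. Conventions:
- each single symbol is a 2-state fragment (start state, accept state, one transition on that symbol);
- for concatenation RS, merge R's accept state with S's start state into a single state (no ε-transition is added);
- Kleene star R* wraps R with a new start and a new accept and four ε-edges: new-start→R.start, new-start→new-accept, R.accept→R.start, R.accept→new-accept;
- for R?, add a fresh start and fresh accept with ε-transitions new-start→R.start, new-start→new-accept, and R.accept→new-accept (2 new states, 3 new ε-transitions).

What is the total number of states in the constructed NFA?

By structural recursion:
Each of the 7 symbol leaves contributes a 2-state fragment.
  ba = 3 states
  (ba)? = 5 states
  (ba)?d = 6 states
  ((ba)?d)? = 8 states
  dbc = 4 states
  (dbc)* = 6 states
  ((ba)?d)?(dbc)*a = 14 states

14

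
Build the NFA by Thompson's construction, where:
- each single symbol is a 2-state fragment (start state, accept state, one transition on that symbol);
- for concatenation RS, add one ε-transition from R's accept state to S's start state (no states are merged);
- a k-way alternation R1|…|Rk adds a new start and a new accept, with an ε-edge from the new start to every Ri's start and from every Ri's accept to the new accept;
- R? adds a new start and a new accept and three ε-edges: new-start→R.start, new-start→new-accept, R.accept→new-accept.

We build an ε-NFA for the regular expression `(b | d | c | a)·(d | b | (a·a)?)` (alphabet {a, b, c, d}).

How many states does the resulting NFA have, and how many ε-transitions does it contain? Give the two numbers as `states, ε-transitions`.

Building bottom-up:
Each of the 8 symbol leaves contributes 2 states and 0 ε-transitions.
  b | d | c | a : 10 states, 8 ε-transitions
  a·a : 4 states, 1 ε-transition
  (a·a)? : 6 states, 4 ε-transitions
  d | b | (a·a)? : 12 states, 10 ε-transitions
  (b | d | c | a)·(d | b | (a·a)?) : 22 states, 19 ε-transitions

22, 19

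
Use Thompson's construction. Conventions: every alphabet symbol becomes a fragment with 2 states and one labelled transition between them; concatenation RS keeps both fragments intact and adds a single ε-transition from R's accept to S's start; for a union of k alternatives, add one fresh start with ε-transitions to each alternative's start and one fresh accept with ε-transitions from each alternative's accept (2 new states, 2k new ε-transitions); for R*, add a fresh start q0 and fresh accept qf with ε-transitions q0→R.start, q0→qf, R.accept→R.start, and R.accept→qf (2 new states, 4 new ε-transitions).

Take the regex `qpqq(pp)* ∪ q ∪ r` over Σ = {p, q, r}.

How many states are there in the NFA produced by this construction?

20

Per subexpression:
Each of the 8 symbol leaves contributes a 2-state fragment.
  pp — 4 states
  (pp)* — 6 states
  qpqq(pp)* — 14 states
  qpqq(pp)* ∪ q ∪ r — 20 states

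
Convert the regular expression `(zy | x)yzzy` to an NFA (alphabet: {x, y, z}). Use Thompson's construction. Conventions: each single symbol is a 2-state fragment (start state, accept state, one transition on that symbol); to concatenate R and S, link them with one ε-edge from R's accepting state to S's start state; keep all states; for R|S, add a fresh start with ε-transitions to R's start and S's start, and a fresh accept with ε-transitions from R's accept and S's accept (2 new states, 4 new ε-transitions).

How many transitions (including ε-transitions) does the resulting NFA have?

Building bottom-up:
Each of the 7 symbol leaves contributes 1 transition (1 symbol, 0 ε).
  zy : 3 transitions (2 symbol, 1 ε)
  zy | x : 8 transitions (3 symbol, 5 ε)
  (zy | x)yzzy : 16 transitions (7 symbol, 9 ε)

16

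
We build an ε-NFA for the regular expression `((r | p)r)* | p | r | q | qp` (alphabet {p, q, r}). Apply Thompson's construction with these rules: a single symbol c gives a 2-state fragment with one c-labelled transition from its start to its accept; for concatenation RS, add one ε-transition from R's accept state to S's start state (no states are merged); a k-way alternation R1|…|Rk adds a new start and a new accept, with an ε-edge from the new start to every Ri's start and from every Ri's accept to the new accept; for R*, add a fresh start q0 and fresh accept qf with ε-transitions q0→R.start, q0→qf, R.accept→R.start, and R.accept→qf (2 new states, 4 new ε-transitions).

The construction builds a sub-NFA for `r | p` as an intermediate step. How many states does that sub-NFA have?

Fragment for `r | p`:
Each of the 2 symbol leaves contributes a 2-state fragment.
  r | p = 6 states

6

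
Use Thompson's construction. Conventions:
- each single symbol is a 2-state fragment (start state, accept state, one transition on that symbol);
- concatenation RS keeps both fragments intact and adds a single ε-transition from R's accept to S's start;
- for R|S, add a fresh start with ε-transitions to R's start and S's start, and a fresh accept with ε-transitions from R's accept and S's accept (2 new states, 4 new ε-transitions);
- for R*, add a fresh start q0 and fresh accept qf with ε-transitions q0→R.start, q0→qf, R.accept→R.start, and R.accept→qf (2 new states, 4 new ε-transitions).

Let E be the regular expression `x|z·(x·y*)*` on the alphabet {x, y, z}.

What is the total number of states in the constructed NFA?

Per subexpression:
Each of the 4 symbol leaves contributes a 2-state fragment.
  y* — 4 states
  x·y* — 6 states
  (x·y*)* — 8 states
  z·(x·y*)* — 10 states
  x|z·(x·y*)* — 14 states

14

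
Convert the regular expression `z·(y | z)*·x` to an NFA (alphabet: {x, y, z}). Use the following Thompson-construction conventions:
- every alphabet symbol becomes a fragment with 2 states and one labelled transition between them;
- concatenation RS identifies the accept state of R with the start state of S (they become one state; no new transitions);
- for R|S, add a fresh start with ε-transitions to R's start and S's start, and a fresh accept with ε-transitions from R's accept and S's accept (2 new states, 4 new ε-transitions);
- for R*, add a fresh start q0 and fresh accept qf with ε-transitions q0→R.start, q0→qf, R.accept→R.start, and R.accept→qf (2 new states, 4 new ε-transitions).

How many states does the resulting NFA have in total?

10

By structural recursion:
Each of the 4 symbol leaves contributes a 2-state fragment.
  y | z → 6 states
  (y | z)* → 8 states
  z·(y | z)*·x → 10 states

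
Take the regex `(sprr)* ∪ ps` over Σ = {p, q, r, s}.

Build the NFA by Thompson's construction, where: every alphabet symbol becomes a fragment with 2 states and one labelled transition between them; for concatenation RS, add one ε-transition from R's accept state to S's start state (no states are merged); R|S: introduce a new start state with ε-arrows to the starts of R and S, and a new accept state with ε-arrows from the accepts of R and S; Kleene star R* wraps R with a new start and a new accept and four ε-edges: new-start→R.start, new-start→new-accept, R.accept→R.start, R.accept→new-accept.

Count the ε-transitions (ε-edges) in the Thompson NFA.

12

Per subexpression:
Each of the 6 symbol leaves contributes 0 ε-transitions.
  sprr → 3 ε-transitions
  (sprr)* → 7 ε-transitions
  ps → 1 ε-transition
  (sprr)* ∪ ps → 12 ε-transitions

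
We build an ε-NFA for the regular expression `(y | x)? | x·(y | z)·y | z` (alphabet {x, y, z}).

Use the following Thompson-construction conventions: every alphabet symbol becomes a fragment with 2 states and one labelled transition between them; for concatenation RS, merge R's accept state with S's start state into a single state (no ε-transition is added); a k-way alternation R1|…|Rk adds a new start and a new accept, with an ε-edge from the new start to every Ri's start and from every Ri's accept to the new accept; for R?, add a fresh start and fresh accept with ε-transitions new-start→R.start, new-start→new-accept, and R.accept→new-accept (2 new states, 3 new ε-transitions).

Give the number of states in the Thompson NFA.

Building bottom-up:
Each of the 7 symbol leaves contributes a 2-state fragment.
  y | x = 6 states
  (y | x)? = 8 states
  y | z = 6 states
  x·(y | z)·y = 8 states
  (y | x)? | x·(y | z)·y | z = 20 states

20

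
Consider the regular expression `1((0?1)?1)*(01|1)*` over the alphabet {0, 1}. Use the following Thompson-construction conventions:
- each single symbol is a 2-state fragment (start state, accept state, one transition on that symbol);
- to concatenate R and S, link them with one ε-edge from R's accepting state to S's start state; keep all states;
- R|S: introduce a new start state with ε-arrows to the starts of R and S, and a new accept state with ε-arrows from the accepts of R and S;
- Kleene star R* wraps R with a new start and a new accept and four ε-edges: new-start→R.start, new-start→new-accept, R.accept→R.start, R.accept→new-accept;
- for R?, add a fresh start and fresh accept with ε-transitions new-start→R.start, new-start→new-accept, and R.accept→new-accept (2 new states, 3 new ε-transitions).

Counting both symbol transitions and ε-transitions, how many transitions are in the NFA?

30

Building bottom-up:
Each of the 7 symbol leaves contributes 1 transition (1 symbol, 0 ε).
  0? : 4 transitions (1 symbol, 3 ε)
  0?1 : 6 transitions (2 symbol, 4 ε)
  (0?1)? : 9 transitions (2 symbol, 7 ε)
  (0?1)?1 : 11 transitions (3 symbol, 8 ε)
  ((0?1)?1)* : 15 transitions (3 symbol, 12 ε)
  01 : 3 transitions (2 symbol, 1 ε)
  01|1 : 8 transitions (3 symbol, 5 ε)
  (01|1)* : 12 transitions (3 symbol, 9 ε)
  1((0?1)?1)*(01|1)* : 30 transitions (7 symbol, 23 ε)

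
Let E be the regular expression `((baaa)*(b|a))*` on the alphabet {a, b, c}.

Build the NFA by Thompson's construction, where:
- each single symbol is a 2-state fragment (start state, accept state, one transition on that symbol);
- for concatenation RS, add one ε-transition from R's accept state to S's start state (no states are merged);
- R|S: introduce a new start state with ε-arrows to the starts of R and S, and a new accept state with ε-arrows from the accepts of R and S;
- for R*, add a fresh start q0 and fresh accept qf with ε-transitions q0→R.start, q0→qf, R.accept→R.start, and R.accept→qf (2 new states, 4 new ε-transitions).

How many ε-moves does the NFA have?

Recursing over subexpressions:
Each of the 6 symbol leaves contributes 0 ε-transitions.
  baaa → 3 ε-transitions
  (baaa)* → 7 ε-transitions
  b|a → 4 ε-transitions
  (baaa)*(b|a) → 12 ε-transitions
  ((baaa)*(b|a))* → 16 ε-transitions

16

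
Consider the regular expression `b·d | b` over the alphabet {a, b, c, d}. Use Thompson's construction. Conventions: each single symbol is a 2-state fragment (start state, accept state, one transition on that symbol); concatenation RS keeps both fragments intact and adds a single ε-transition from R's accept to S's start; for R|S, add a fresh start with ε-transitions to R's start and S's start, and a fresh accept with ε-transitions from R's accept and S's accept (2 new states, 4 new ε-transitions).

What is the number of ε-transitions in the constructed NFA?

Per subexpression:
Each of the 3 symbol leaves contributes 0 ε-transitions.
  b·d : 1 ε-transition
  b·d | b : 5 ε-transitions

5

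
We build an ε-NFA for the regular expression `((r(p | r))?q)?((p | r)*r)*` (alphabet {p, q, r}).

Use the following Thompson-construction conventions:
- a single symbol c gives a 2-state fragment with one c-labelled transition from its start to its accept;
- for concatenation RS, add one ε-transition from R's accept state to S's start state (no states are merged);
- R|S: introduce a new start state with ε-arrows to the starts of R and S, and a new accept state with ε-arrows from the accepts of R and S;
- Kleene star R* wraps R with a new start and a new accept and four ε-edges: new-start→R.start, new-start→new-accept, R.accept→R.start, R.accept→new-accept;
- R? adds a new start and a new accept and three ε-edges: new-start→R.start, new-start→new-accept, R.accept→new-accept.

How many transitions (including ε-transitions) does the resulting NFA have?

Building bottom-up:
Each of the 7 symbol leaves contributes 1 transition (1 symbol, 0 ε).
  p | r — 6 transitions (2 symbol, 4 ε)
  r(p | r) — 8 transitions (3 symbol, 5 ε)
  (r(p | r))? — 11 transitions (3 symbol, 8 ε)
  (r(p | r))?q — 13 transitions (4 symbol, 9 ε)
  ((r(p | r))?q)? — 16 transitions (4 symbol, 12 ε)
  p | r — 6 transitions (2 symbol, 4 ε)
  (p | r)* — 10 transitions (2 symbol, 8 ε)
  (p | r)*r — 12 transitions (3 symbol, 9 ε)
  ((p | r)*r)* — 16 transitions (3 symbol, 13 ε)
  ((r(p | r))?q)?((p | r)*r)* — 33 transitions (7 symbol, 26 ε)

33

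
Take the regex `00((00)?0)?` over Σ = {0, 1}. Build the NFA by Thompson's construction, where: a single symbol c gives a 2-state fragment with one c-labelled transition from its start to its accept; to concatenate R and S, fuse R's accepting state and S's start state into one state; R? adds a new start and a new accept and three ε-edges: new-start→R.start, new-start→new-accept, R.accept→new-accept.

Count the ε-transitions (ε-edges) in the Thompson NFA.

6

By structural recursion:
Each of the 5 symbol leaves contributes 0 ε-transitions.
  00 — 0 ε-transitions
  (00)? — 3 ε-transitions
  (00)?0 — 3 ε-transitions
  ((00)?0)? — 6 ε-transitions
  00((00)?0)? — 6 ε-transitions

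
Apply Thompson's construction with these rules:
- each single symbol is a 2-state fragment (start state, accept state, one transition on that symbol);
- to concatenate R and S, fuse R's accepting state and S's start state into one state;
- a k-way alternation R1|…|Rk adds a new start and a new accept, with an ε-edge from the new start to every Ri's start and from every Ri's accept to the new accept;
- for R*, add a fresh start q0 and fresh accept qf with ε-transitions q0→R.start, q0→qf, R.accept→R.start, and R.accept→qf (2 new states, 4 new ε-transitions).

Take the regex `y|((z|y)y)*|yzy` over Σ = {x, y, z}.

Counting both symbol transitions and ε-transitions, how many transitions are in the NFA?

Per subexpression:
Each of the 7 symbol leaves contributes 1 transition (1 symbol, 0 ε).
  z|y = 6 transitions (2 symbol, 4 ε)
  (z|y)y = 7 transitions (3 symbol, 4 ε)
  ((z|y)y)* = 11 transitions (3 symbol, 8 ε)
  yzy = 3 transitions (3 symbol, 0 ε)
  y|((z|y)y)*|yzy = 21 transitions (7 symbol, 14 ε)

21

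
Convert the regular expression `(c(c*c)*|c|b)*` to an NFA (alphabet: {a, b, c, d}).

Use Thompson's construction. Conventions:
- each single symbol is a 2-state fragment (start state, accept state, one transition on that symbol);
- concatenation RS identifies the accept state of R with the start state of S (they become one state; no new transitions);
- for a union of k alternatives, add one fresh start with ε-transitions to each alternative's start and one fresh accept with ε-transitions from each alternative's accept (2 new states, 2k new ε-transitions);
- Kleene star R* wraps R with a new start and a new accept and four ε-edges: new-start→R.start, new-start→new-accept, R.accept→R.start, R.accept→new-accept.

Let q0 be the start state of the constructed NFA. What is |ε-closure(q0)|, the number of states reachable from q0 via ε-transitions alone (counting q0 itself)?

6

Work bottom-up. For each fragment F, track |ε-closure(F.start)| and whether F's accept lies in that closure (i.e. whether F accepts ε). A single-symbol fragment has closure size 1 and does not accept ε.
  c* → the star's fresh start ε-reaches both the body's start and the fresh accept: C = 2 + 1 = 3
  c*c → the left operand accepts ε, so the closure extends into the next operand (the shared merged state is already counted); C = 3 + (1−1) = 3
  (c*c)* → the star's fresh start ε-reaches both the body's start and the fresh accept: C = 2 + 3 = 5
  c(c*c)* → same as the first factor's closure: C = 1
  c(c*c)*|c|b → new start ε-reaches every alternative's start; none of them accept ε, so the new accept is not reached: C = 1 + 1 + 1 + 1 = 4
  (c(c*c)*|c|b)* → the star's fresh start ε-reaches both the body's start and the fresh accept: C = 2 + 4 = 6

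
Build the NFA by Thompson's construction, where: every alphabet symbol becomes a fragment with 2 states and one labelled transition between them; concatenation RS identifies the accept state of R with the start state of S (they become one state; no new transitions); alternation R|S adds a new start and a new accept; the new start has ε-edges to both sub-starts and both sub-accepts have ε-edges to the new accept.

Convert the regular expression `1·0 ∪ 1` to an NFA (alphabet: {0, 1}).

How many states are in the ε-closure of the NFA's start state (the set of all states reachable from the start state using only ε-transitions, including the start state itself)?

3

Let C(F) = |ε-closure(F.start)| within fragment F, and note whether F accepts ε. Symbol fragments have C = 1 and do not accept ε. Then:
  1·0 → same as the first factor's closure: |closure| = 1
  1·0 ∪ 1 → new start ε-reaches every alternative's start; none of them accept ε, so the new accept is not reached: |closure| = 1 + 1 + 1 = 3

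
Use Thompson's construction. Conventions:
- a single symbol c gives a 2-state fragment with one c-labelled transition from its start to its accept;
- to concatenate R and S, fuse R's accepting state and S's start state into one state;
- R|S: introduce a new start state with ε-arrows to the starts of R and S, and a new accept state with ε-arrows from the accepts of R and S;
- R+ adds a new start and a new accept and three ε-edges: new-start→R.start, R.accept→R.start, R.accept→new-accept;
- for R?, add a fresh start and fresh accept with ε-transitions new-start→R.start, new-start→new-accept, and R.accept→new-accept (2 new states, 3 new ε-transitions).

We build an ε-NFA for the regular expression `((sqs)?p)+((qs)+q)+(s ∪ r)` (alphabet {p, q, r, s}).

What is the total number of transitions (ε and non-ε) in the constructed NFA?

25

Building bottom-up:
Each of the 9 symbol leaves contributes 1 transition (1 symbol, 0 ε).
  sqs : 3 transitions (3 symbol, 0 ε)
  (sqs)? : 6 transitions (3 symbol, 3 ε)
  (sqs)?p : 7 transitions (4 symbol, 3 ε)
  ((sqs)?p)+ : 10 transitions (4 symbol, 6 ε)
  qs : 2 transitions (2 symbol, 0 ε)
  (qs)+ : 5 transitions (2 symbol, 3 ε)
  (qs)+q : 6 transitions (3 symbol, 3 ε)
  ((qs)+q)+ : 9 transitions (3 symbol, 6 ε)
  s ∪ r : 6 transitions (2 symbol, 4 ε)
  ((sqs)?p)+((qs)+q)+(s ∪ r) : 25 transitions (9 symbol, 16 ε)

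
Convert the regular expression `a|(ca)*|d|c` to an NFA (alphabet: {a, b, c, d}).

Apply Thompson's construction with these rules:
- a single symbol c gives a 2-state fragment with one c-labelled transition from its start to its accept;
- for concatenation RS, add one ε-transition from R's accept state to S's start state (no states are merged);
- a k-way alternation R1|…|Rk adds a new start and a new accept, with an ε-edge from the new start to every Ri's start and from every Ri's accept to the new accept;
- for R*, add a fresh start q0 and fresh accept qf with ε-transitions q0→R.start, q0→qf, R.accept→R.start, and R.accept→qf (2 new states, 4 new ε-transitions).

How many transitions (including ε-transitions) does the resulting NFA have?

Recursing over subexpressions:
Each of the 5 symbol leaves contributes 1 transition (1 symbol, 0 ε).
  ca = 3 transitions (2 symbol, 1 ε)
  (ca)* = 7 transitions (2 symbol, 5 ε)
  a|(ca)*|d|c = 18 transitions (5 symbol, 13 ε)

18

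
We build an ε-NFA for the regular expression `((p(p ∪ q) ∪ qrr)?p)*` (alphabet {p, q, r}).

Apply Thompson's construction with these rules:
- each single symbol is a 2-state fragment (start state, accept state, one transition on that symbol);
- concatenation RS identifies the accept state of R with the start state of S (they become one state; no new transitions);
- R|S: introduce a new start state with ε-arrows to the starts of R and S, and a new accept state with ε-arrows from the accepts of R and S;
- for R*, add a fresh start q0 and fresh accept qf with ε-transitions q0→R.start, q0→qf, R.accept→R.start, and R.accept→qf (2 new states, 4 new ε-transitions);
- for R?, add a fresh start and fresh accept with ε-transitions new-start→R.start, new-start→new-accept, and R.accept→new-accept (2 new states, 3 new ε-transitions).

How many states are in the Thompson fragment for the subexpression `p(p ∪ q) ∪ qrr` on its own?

13

Fragment for `p(p ∪ q) ∪ qrr`:
Each of the 6 symbol leaves contributes a 2-state fragment.
  p ∪ q → 6 states
  p(p ∪ q) → 7 states
  qrr → 4 states
  p(p ∪ q) ∪ qrr → 13 states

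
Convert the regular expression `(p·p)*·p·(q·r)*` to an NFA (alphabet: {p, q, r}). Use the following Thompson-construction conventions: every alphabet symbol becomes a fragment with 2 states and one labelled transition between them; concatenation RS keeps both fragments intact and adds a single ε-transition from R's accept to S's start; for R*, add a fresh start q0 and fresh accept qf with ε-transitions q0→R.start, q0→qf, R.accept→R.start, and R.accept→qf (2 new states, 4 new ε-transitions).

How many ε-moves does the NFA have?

Per subexpression:
Each of the 5 symbol leaves contributes 0 ε-transitions.
  p·p = 1 ε-transition
  (p·p)* = 5 ε-transitions
  q·r = 1 ε-transition
  (q·r)* = 5 ε-transitions
  (p·p)*·p·(q·r)* = 12 ε-transitions

12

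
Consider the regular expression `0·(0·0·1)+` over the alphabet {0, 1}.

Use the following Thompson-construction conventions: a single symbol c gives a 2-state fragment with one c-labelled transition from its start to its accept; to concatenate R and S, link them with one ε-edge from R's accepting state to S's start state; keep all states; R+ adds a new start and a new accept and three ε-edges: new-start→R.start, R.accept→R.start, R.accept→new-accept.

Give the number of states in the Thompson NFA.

10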